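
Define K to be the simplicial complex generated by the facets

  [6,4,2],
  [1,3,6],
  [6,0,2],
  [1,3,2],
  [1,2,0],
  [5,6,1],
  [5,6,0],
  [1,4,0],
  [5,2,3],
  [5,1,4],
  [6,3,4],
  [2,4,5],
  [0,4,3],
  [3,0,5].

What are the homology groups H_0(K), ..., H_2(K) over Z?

Take the total order 0 < 1 < 2 < 3 < 4 < 5 < 6 on the vertex set. Then K (dimension 2) consists of the simplices:

  0-simplices (7): [0], [1], [2], [3], [4], [5], [6]
  1-simplices (21): [0,1], [0,2], [0,3], [0,4], [0,5], [0,6], [1,2], [1,3], [1,4], [1,5], [1,6], [2,3], [2,4], [2,5], [2,6], [3,4], [3,5], [3,6], [4,5], [4,6], [5,6]
  2-simplices (14): [0,1,2], [0,1,4], [0,2,6], [0,3,4], [0,3,5], [0,5,6], [1,2,3], [1,3,6], [1,4,5], [1,5,6], [2,3,5], [2,4,5], [2,4,6], [3,4,6]

Hence C_0 ≅ Z^7, C_1 ≅ Z^21, C_2 ≅ Z^14.

Boundary ∂_1: C_1 → C_0 sends each edge [p,q] (with p < q) to q − p. For instance
  ∂[1,3] = [3] − [1].
The resulting 7×21 matrix has rank 6, and its Smith normal form has invariant factors (1,1,1,1,1,1).

Boundary ∂_2: C_2 → C_1 maps a triangle to the signed sum of its edges. For instance
  ∂[0,3,4] = [3,4] − [0,4] + [0,3],
  ∂[1,2,3] = [2,3] − [1,3] + [1,2].
The 21×14 boundary matrix has rank 13 and Smith normal form diag(1,1,1,1,1,1,1,1,1,1,1,1,1).

Reading off H_k = ker ∂_k / im ∂_{k+1}:

  H_0: rank C_0 − rank ∂_1 = 7 − 6 = 1, and the invariant factors of ∂_1 are all 1, so H_0 = Z.
  H_1: rank ker ∂_1 − rank ∂_2 = (21 − 6) − 13 = 2, and the invariant factors of ∂_2 are all 1, so H_1 = Z^2.
  H_2: rank ker ∂_2 − rank ∂_3 = (14 − 13) − 0 = 1, and there is no ∂_3, so H_2 = Z.

As a check, the Euler characteristic is 7 − 21 + 14 = 0, which agrees with 1 − 2 + 1 = 0.

H_0 = Z,  H_1 = Z^2,  H_2 = Z.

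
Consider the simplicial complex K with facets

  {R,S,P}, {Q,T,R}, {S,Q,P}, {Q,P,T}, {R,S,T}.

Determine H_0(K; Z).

H_0 ≅ Z.

K has 5 vertices, 10 edges, 5 triangles.
rank ∂_0 = 0, rank ∂_1 = 4 ⇒ b_0 = 5 − 0 − 4 = 1; all invariant factors of ∂_1 are 1 so no torsion. So H_0 ≅ Z.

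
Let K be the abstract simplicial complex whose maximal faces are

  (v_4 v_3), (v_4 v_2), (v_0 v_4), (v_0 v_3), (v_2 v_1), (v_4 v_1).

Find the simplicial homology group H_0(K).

H_0 ≅ Z.

Fix the vertex order v_0 < v_1 < v_2 < v_3 < v_4 and write every simplex with vertices in increasing order. Then dim K = 1 and the simplices of K are:

  0-simplices (5): [v_0], [v_1], [v_2], [v_3], [v_4]
  1-simplices (6): [v_0,v_3], [v_0,v_4], [v_1,v_2], [v_1,v_4], [v_2,v_4], [v_3,v_4]

giving chain groups C_0 ≅ Z^5, C_1 ≅ Z^6.

∂_1: C_1 → C_0 is given by ∂[p,q] = [q] − [p]. For instance
  ∂[v_0,v_4] = [v_4] − [v_0].
As a 5×6 matrix over Z this has rank 4, with invariant factors (1,1,1,1).

Reading off H_k = ker ∂_k / im ∂_{k+1}:

  H_0: rank C_0 − rank ∂_1 = 5 − 4 = 1, and the invariant factors of ∂_1 are all 1, so H_0 ≅ Z.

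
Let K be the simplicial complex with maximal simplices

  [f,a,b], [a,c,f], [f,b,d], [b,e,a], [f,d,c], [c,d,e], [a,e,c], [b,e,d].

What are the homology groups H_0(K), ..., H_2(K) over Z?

We work with the vertex ordering a < b < c < d < e < f. The simplices of K, each written with vertices in increasing order, are:

  0-simplices (6): a, b, c, d, e, f
  1-simplices (12): ab, ac, ae, af, bd, be, bf, cd, ce, cf, de, df
  2-simplices (8): abe, abf, ace, acf, bde, bdf, cde, cdf

so the chain groups are C_0 ≅ Z^6, C_1 ≅ Z^12, C_2 ≅ Z^8.

∂_1: C_1 → C_0 sends each edge [p,q] (with p < q) to q − p.
This gives a 6×12 integer matrix of rank 5; reducing to Smith normal form yields diagonal entries (1,1,1,1,1).

The boundary map ∂_2: C_2 → C_1 maps a triangle to the signed sum of its edges. For instance
  ∂cde = de − ce + cd,
  ∂acf = cf − af + ac.
The 12×8 boundary matrix has rank 7 and Smith normal form diag(1,1,1,1,1,1,1).

Reading off H_k = ker ∂_k / im ∂_{k+1}:

  H_0: rank C_0 − rank ∂_1 = 6 − 5 = 1, and the invariant factors of ∂_1 are all 1, so H_0 ≅ Z.
  H_1: rank ker ∂_1 − rank ∂_2 = (12 − 5) − 7 = 0, and the invariant factors of ∂_2 are all 1, so H_1 ≅ 0.
  H_2: rank ker ∂_2 − rank ∂_3 = (8 − 7) − 0 = 1, and there is no ∂_3, so H_2 ≅ Z.

(K is a triangulation of the 2-sphere S^2.)

H_0 = Z,  H_1 = 0,  H_2 = Z.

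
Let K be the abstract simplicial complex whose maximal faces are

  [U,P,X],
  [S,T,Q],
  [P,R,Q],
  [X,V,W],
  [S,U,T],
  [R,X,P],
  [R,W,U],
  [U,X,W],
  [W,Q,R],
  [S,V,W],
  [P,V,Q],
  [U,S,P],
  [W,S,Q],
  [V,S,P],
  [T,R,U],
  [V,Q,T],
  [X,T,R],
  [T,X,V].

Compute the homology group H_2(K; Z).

H_2 ≅ 0.

Take the total order P < Q < R < S < T < U < V < W < X on the vertex set. Then K (dimension 2) consists of the simplices:

  0-simplices (9): P, Q, R, S, T, U, V, W, X
  1-simplices (27): PQ, PR, PS, PU, PV, PX, QR, QS, QT, QV, QW, RT, RU, RW, RX, ST, SU, SV, SW, TU, TV, TX, UW, UX, VW, VX, WX
  2-simplices (18): PQR, PQV, PRX, PSU, PSV, PUX, QRW, QST, QSW, QTV, RTU, RTX, RUW, STU, SVW, TVX, UWX, VWX

so the chain groups are C_0 ≅ Z^9, C_1 ≅ Z^27, C_2 ≅ Z^18.

The boundary map ∂_1: C_1 → C_0 sends each edge [p,q] (with p < q) to q − p.
This gives a 9×27 integer matrix of rank 8; reducing to Smith normal form yields diagonal entries (1,1,1,1,1,1,1,1).

The boundary map ∂_2: C_2 → C_1 maps a triangle to the signed sum of its edges. For instance
  ∂RTX = TX − RX + RT,
  ∂PQV = QV − PV + PQ.
The resulting 27×18 matrix has rank 18, and its Smith normal form has invariant factors (1,1,1,1,1,1,1,1,1,1,1,1,1,1,1,1,1,2).

Reading off H_k = ker ∂_k / im ∂_{k+1}:

  H_2: rank ker ∂_2 − rank ∂_3 = (18 − 18) − 0 = 0, and there is no ∂_3, so H_2 ≅ 0.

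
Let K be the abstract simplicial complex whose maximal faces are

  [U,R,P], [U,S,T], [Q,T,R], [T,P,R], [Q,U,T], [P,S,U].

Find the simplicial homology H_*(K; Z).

Fix the vertex order P < Q < R < S < T < U and write every simplex with vertices in increasing order. Then dim K = 2 and the simplices of K are:

  0-simplices (6): P, Q, R, S, T, U
  1-simplices (12): PR, PS, PT, PU, QR, QT, QU, RT, RU, ST, SU, TU
  2-simplices (6): PRT, PRU, PSU, QRT, QTU, STU

giving chain groups C_0 ≅ Z^6, C_1 ≅ Z^12, C_2 ≅ Z^6.

The boundary map ∂_1: C_1 → C_0 is given by ∂[p,q] = [q] − [p].
This gives a 6×12 integer matrix of rank 5; reducing to Smith normal form yields diagonal entries (1,1,1,1,1).

∂_2: C_2 → C_1 acts by ∂[p,q,r] = [q,r] − [p,r] + [p,q]. For instance
  ∂QTU = TU − QU + QT,
  ∂QRT = RT − QT + QR.
This gives a 12×6 integer matrix of rank 6; reducing to Smith normal form yields diagonal entries (1,1,1,1,1,1).

Reading off H_k = ker ∂_k / im ∂_{k+1}:

  H_0: rank C_0 − rank ∂_1 = 6 − 5 = 1, and the invariant factors of ∂_1 are all 1, so H_0 ≅ Z.
  H_1: rank ker ∂_1 − rank ∂_2 = (12 − 5) − 6 = 1, and the invariant factors of ∂_2 are all 1, so H_1 ≅ Z.
  H_2: rank ker ∂_2 − rank ∂_3 = (6 − 6) − 0 = 0, and there is no ∂_3, so H_2 ≅ 0.

As a check, the Euler characteristic is 6 − 12 + 6 = 0, which agrees with 1 − 1 + 0 = 0.
(K is a triangulation of the cylinder S^1 x I.)

H_0 = Z,  H_1 = Z,  H_2 = 0.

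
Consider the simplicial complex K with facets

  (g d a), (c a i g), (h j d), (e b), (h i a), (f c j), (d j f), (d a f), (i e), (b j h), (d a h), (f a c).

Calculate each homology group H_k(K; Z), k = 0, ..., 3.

K has 10 vertices, 22 edges, 13 triangles, 1 3-simplex.
rank ∂_0 = 0, rank ∂_1 = 9 ⇒ b_0 = 10 − 0 − 9 = 1; all invariant factors of ∂_1 are 1 so no torsion. So H_0 = Z.
rank ∂_1 = 9, rank ∂_2 = 12 ⇒ b_1 = 22 − 9 − 12 = 1; all invariant factors of ∂_2 are 1 so no torsion. So H_1 = Z.
rank ∂_2 = 12, rank ∂_3 = 1 ⇒ b_2 = 13 − 12 − 1 = 0; all invariant factors of ∂_3 are 1 so no torsion. So H_2 = 0.
rank ∂_3 = 1, rank ∂_4 = 0 ⇒ b_3 = 1 − 1 − 0 = 0. So H_3 = 0.

H_0 ≅ Z,  H_1 ≅ Z,  H_2 = 0,  H_3 = 0.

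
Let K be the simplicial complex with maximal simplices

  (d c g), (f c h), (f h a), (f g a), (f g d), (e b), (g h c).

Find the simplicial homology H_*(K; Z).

We work with the vertex ordering a < b < c < d < e < f < g < h. The simplices of K, each written with vertices in increasing order, are:

  0-simplices (8): a, b, c, d, e, f, g, h
  1-simplices (13): af, ag, ah, be, cd, cf, cg, ch, df, dg, fg, fh, gh
  2-simplices (6): afg, afh, cdg, cfh, cgh, dfg

so the chain groups are C_0 ≅ Z^8, C_1 ≅ Z^13, C_2 ≅ Z^6.

∂_1: C_1 → C_0 is given by ∂[p,q] = [q] − [p]. For instance
  ∂gh = h − g.
As a 8×13 matrix over Z this has rank 6, with invariant factors (1,1,1,1,1,1).

Boundary ∂_2: C_2 → C_1 sends each 2-simplex [p,q,r] to [q,r] − [p,r] + [p,q]. For instance
  ∂cfh = fh − ch + cf,
  ∂afg = fg − ag + af.
This gives a 13×6 integer matrix of rank 6; reducing to Smith normal form yields diagonal entries (1,1,1,1,1,1).

Now H_k = ker ∂_k / im ∂_{k+1}, so:

  H_0: rank C_0 − rank ∂_1 = 8 − 6 = 2, and the invariant factors of ∂_1 are all 1, so H_0 = Z^2.
  H_1: rank ker ∂_1 − rank ∂_2 = (13 − 6) − 6 = 1, and the invariant factors of ∂_2 are all 1, so H_1 = Z.
  H_2: rank ker ∂_2 − rank ∂_3 = (6 − 6) − 0 = 0, and there is no ∂_3, so H_2 = 0.

(K is a triangulation of the disjoint union of the 1-simplex and the cylinder S^1 x I.)

H_0 ≅ Z^2,  H_1 ≅ Z,  H_2 = 0.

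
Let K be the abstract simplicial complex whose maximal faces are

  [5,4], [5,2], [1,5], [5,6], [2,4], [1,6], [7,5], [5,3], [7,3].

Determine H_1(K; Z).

Order the vertices as 1 < 2 < 3 < 4 < 5 < 6 < 7. Listing each simplex with vertices in this order, K has dimension 1 with simplices:

  0-simplices (7): [1], [2], [3], [4], [5], [6], [7]
  1-simplices (9): [1,5], [1,6], [2,4], [2,5], [3,5], [3,7], [4,5], [5,6], [5,7]

Hence C_0 ≅ Z^7, C_1 ≅ Z^9.

The boundary map ∂_1: C_1 → C_0 is given by ∂[p,q] = [q] − [p].
This gives a 7×9 integer matrix of rank 6; reducing to Smith normal form yields diagonal entries (1,1,1,1,1,1).

From H_k ≅ ker(∂_k) / im(∂_{k+1}) we obtain:

  H_1: rank ker ∂_1 − rank ∂_2 = (9 − 6) − 0 = 3, and there is no ∂_2, so H_1 ≅ Z^3.

H_1 ≅ Z^3.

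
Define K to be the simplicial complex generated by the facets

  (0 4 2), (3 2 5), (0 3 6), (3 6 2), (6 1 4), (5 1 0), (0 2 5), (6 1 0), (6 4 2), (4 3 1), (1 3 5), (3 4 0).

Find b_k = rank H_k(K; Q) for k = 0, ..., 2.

b_0 = 1, b_1 = 0, b_2 = 0.

Order the vertices as 0 < 1 < 2 < 3 < 4 < 5 < 6. Listing each simplex with vertices in this order, K has dimension 2 with simplices:

  0-simplices (7): [0], [1], [2], [3], [4], [5], [6]
  1-simplices (18): [0,1], [0,2], [0,3], [0,4], [0,5], [0,6], [1,3], [1,4], [1,5], [1,6], [2,3], [2,4], [2,5], [2,6], [3,4], [3,5], [3,6], [4,6]
  2-simplices (12): [0,1,5], [0,1,6], [0,2,4], [0,2,5], [0,3,4], [0,3,6], [1,3,4], [1,3,5], [1,4,6], [2,3,5], [2,3,6], [2,4,6]

so the chain groups are C_0 ≅ Z^7, C_1 ≅ Z^18, C_2 ≅ Z^12.

The boundary map ∂_1: C_1 → C_0 is given by ∂[p,q] = [q] − [p].
The 7×18 boundary matrix has rank 6 and Smith normal form diag(1,1,1,1,1,1).

Boundary ∂_2: C_2 → C_1 acts by ∂[p,q,r] = [q,r] − [p,r] + [p,q]. For instance
  ∂[1,3,4] = [3,4] − [1,4] + [1,3],
  ∂[0,3,6] = [3,6] − [0,6] + [0,3].
As a 18×12 matrix over Z this has rank 12, with invariant factors (1,1,1,1,1,1,1,1,1,1,1,2).

From H_k ≅ ker(∂_k) / im(∂_{k+1}) we obtain:

  H_0: rank C_0 − rank ∂_1 = 7 − 6 = 1, and the invariant factors of ∂_1 are all 1, so H_0 ≅ Z.
  H_1: rank ker ∂_1 − rank ∂_2 = (18 − 6) − 12 = 0, and ∂_2 has invariant factor 2 > 1, so H_1 ≅ Z/2.
  H_2: rank ker ∂_2 − rank ∂_3 = (12 − 12) − 0 = 0, and there is no ∂_3, so H_2 ≅ 0.

Hence the Betti numbers are b_0 = 1, b_1 = 0, b_2 = 0.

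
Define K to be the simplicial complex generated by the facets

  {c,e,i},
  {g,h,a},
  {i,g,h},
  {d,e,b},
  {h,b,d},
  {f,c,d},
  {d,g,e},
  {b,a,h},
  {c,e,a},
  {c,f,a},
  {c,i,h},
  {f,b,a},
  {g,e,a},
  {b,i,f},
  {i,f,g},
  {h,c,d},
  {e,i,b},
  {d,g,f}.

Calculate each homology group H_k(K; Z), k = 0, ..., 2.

H_0 = Z,  H_1 = Z^2,  H_2 = Z.

Order the vertices as a < b < c < d < e < f < g < h < i. Listing each simplex with vertices in this order, K has dimension 2 with simplices:

  0-simplices (9): a, b, c, d, e, f, g, h, i
  1-simplices (27): ab, ac, ae, af, ag, ah, bd, be, bf, bh, bi, cd, ce, cf, ch, ci, de, df, dg, dh, eg, ei, fg, fi, gh, gi, hi
  2-simplices (18): abf, abh, ace, acf, aeg, agh, bde, bdh, bei, bfi, cdf, cdh, cei, chi, deg, dfg, fgi, ghi

Hence C_0 ≅ Z^9, C_1 ≅ Z^27, C_2 ≅ Z^18.

∂_1: C_1 → C_0 sends each edge [p,q] (with p < q) to q − p.
The 9×27 boundary matrix has rank 8 and Smith normal form diag(1,1,1,1,1,1,1,1).

Boundary ∂_2: C_2 → C_1 acts by ∂[p,q,r] = [q,r] − [p,r] + [p,q]. For instance
  ∂bfi = fi − bi + bf,
  ∂bde = de − be + bd.
The 27×18 boundary matrix has rank 17 and Smith normal form diag(1,1,1,1,1,1,1,1,1,1,1,1,1,1,1,1,1).

Reading off H_k = ker ∂_k / im ∂_{k+1}:

  H_0: rank C_0 − rank ∂_1 = 9 − 8 = 1, and the invariant factors of ∂_1 are all 1, so H_0 = Z.
  H_1: rank ker ∂_1 − rank ∂_2 = (27 − 8) − 17 = 2, and the invariant factors of ∂_2 are all 1, so H_1 = Z^2.
  H_2: rank ker ∂_2 − rank ∂_3 = (18 − 17) − 0 = 1, and there is no ∂_3, so H_2 = Z.

As a check, the Euler characteristic is 9 − 27 + 18 = 0, which agrees with 1 − 2 + 1 = 0.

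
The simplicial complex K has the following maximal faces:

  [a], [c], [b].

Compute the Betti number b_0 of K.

We work with the vertex ordering a < b < c. The simplices of K, each written with vertices in increasing order, are:

  0-simplices (3): a, b, c

giving chain groups C_0 ≅ Z^3.

Reading off H_k = ker ∂_k / im ∂_{k+1}:

  H_0: rank C_0 − rank ∂_1 = 3 − 0 = 3, and there is no ∂_1, so H_0 = Z^3.

Hence the Betti numbers are b_0 = 3.

b_0 = 3.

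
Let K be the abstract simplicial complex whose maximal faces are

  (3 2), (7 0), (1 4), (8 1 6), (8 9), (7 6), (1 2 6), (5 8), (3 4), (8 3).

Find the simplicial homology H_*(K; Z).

H_0 = Z,  H_1 = Z^2,  H_2 = 0.

We work with the vertex ordering 0 < 1 < 2 < 3 < 4 < 5 < 6 < 7 < 8 < 9. The simplices of K, each written with vertices in increasing order, are:

  0-simplices (10): [0], [1], [2], [3], [4], [5], [6], [7], [8], [9]
  1-simplices (13): [0,7], [1,2], [1,4], [1,6], [1,8], [2,3], [2,6], [3,4], [3,8], [5,8], [6,7], [6,8], [8,9]
  2-simplices (2): [1,2,6], [1,6,8]

Hence C_0 ≅ Z^10, C_1 ≅ Z^13, C_2 ≅ Z^2.

The boundary map ∂_1: C_1 → C_0 is given by ∂[p,q] = [q] − [p]. For instance
  ∂[3,4] = [4] − [3].
As a 10×13 matrix over Z this has rank 9, with invariant factors (1,1,1,1,1,1,1,1,1).

∂_2: C_2 → C_1 maps a triangle to the signed sum of its edges. For instance
  ∂[1,6,8] = [6,8] − [1,8] + [1,6],
  ∂[1,2,6] = [2,6] − [1,6] + [1,2].
The resulting 13×2 matrix has rank 2, and its Smith normal form has invariant factors (1,1).

Now H_k = ker ∂_k / im ∂_{k+1}, so:

  H_0: rank C_0 − rank ∂_1 = 10 − 9 = 1, and the invariant factors of ∂_1 are all 1, so H_0 ≅ Z.
  H_1: rank ker ∂_1 − rank ∂_2 = (13 − 9) − 2 = 2, and the invariant factors of ∂_2 are all 1, so H_1 ≅ Z^2.
  H_2: rank ker ∂_2 − rank ∂_3 = (2 − 2) − 0 = 0, and there is no ∂_3, so H_2 ≅ 0.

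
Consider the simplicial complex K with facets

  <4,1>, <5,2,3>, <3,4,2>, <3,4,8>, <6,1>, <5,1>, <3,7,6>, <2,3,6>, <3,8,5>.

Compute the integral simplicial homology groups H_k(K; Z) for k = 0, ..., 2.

Order the vertices as 1 < 2 < 3 < 4 < 5 < 6 < 7 < 8. Listing each simplex with vertices in this order, K has dimension 2 with simplices:

  0-simplices (8): [1], [2], [3], [4], [5], [6], [7], [8]
  1-simplices (15): [1,4], [1,5], [1,6], [2,3], [2,4], [2,5], [2,6], [3,4], [3,5], [3,6], [3,7], [3,8], [4,8], [5,8], [6,7]
  2-simplices (6): [2,3,4], [2,3,5], [2,3,6], [3,4,8], [3,5,8], [3,6,7]

giving chain groups C_0 ≅ Z^8, C_1 ≅ Z^15, C_2 ≅ Z^6.

∂_1: C_1 → C_0 maps an edge to its endpoints' difference, ∂[p,q] = q − p.
As a 8×15 matrix over Z this has rank 7, with invariant factors (1,1,1,1,1,1,1).

Boundary ∂_2: C_2 → C_1 sends each 2-simplex [p,q,r] to [q,r] − [p,r] + [p,q]. For instance
  ∂[3,4,8] = [4,8] − [3,8] + [3,4],
  ∂[3,5,8] = [5,8] − [3,8] + [3,5].
The resulting 15×6 matrix has rank 6, and its Smith normal form has invariant factors (1,1,1,1,1,1).

Reading off H_k = ker ∂_k / im ∂_{k+1}:

  H_0: rank C_0 − rank ∂_1 = 8 − 7 = 1, and the invariant factors of ∂_1 are all 1, so H_0 ≅ Z.
  H_1: rank ker ∂_1 − rank ∂_2 = (15 − 7) − 6 = 2, and the invariant factors of ∂_2 are all 1, so H_1 ≅ Z^2.
  H_2: rank ker ∂_2 − rank ∂_3 = (6 − 6) − 0 = 0, and there is no ∂_3, so H_2 ≅ 0.

As a check, the Euler characteristic is 8 − 15 + 6 = -1, which agrees with 1 − 2 + 0 = -1.

H_0 ≅ Z,  H_1 ≅ Z^2,  H_2 = 0.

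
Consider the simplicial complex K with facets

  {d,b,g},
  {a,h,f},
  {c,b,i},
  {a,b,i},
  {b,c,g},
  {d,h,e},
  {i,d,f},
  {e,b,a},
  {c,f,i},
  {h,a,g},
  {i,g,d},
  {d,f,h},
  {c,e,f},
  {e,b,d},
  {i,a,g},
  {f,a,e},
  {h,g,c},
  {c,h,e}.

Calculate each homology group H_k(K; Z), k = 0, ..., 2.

Take the total order a < b < c < d < e < f < g < h < i on the vertex set. Then K (dimension 2) consists of the simplices:

  0-simplices (9): a, b, c, d, e, f, g, h, i
  1-simplices (27): ab, ae, af, ag, ah, ai, bc, bd, be, bg, bi, ce, cf, cg, ch, ci, de, df, dg, dh, di, ef, eh, fh, fi, gh, gi
  2-simplices (18): abe, abi, aef, afh, agh, agi, bcg, bci, bde, bdg, cef, ceh, cfi, cgh, deh, dfh, dfi, dgi

so the chain groups are C_0 ≅ Z^9, C_1 ≅ Z^27, C_2 ≅ Z^18.

The boundary map ∂_1: C_1 → C_0 is given by ∂[p,q] = [q] − [p].
The resulting 9×27 matrix has rank 8, and its Smith normal form has invariant factors (1,1,1,1,1,1,1,1).

The boundary map ∂_2: C_2 → C_1 maps a triangle to the signed sum of its edges. For instance
  ∂cgh = gh − ch + cg,
  ∂dfi = fi − di + df.
The resulting 27×18 matrix has rank 18, and its Smith normal form has invariant factors (1,1,1,1,1,1,1,1,1,1,1,1,1,1,1,1,1,2).

Computing H_k = (kernel of ∂_k) / (image of ∂_{k+1}):

  H_0: rank C_0 − rank ∂_1 = 9 − 8 = 1, and the invariant factors of ∂_1 are all 1, so H_0 ≅ Z.
  H_1: rank ker ∂_1 − rank ∂_2 = (27 − 8) − 18 = 1, and ∂_2 has invariant factor 2 > 1, so H_1 ≅ Z ⊕ Z/2.
  H_2: rank ker ∂_2 − rank ∂_3 = (18 − 18) − 0 = 0, and there is no ∂_3, so H_2 ≅ 0.

H_0 = Z,  H_1 = Z ⊕ Z/2,  H_2 = 0.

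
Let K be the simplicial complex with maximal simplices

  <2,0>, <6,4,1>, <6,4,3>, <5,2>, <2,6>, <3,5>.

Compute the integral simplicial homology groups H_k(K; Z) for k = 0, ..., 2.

H_0 ≅ Z,  H_1 ≅ Z,  H_2 = 0.

Fix the vertex order 0 < 1 < 2 < 3 < 4 < 5 < 6 and write every simplex with vertices in increasing order. Then dim K = 2 and the simplices of K are:

  0-simplices (7): [0], [1], [2], [3], [4], [5], [6]
  1-simplices (9): [0,2], [1,4], [1,6], [2,5], [2,6], [3,4], [3,5], [3,6], [4,6]
  2-simplices (2): [1,4,6], [3,4,6]

giving chain groups C_0 ≅ Z^7, C_1 ≅ Z^9, C_2 ≅ Z^2.

Boundary ∂_1: C_1 → C_0 maps an edge to its endpoints' difference, ∂[p,q] = q − p.
This gives a 7×9 integer matrix of rank 6; reducing to Smith normal form yields diagonal entries (1,1,1,1,1,1).

Boundary ∂_2: C_2 → C_1 sends each 2-simplex [p,q,r] to [q,r] − [p,r] + [p,q]. For instance
  ∂[1,4,6] = [4,6] − [1,6] + [1,4],
  ∂[3,4,6] = [4,6] − [3,6] + [3,4].
The 9×2 boundary matrix has rank 2 and Smith normal form diag(1,1).

From H_k ≅ ker(∂_k) / im(∂_{k+1}) we obtain:

  H_0: rank C_0 − rank ∂_1 = 7 − 6 = 1, and the invariant factors of ∂_1 are all 1, so H_0 = Z.
  H_1: rank ker ∂_1 − rank ∂_2 = (9 − 6) − 2 = 1, and the invariant factors of ∂_2 are all 1, so H_1 = Z.
  H_2: rank ker ∂_2 − rank ∂_3 = (2 − 2) − 0 = 0, and there is no ∂_3, so H_2 = 0.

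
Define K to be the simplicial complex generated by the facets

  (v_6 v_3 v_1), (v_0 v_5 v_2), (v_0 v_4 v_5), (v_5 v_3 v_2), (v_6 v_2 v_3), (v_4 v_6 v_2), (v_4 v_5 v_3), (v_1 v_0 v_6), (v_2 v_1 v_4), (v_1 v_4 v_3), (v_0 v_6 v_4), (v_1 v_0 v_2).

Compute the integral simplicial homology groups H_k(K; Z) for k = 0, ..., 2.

We work with the vertex ordering v_0 < v_1 < v_2 < v_3 < v_4 < v_5 < v_6. The simplices of K, each written with vertices in increasing order, are:

  0-simplices (7): [v_0], [v_1], [v_2], [v_3], [v_4], [v_5], [v_6]
  1-simplices (18): (18 of them)
  2-simplices (12): (12 of them)

Hence C_0 ≅ Z^7, C_1 ≅ Z^18, C_2 ≅ Z^12.

Boundary ∂_1: C_1 → C_0 is given by ∂[p,q] = [q] − [p]. For instance
  ∂[v_1,v_6] = [v_6] − [v_1].
This gives a 7×18 integer matrix of rank 6; reducing to Smith normal form yields diagonal entries (1,1,1,1,1,1).

The boundary map ∂_2: C_2 → C_1 sends each 2-simplex [p,q,r] to [q,r] − [p,r] + [p,q]. For instance
  ∂[v_2,v_3,v_6] = [v_3,v_6] − [v_2,v_6] + [v_2,v_3],
  ∂[v_0,v_4,v_6] = [v_4,v_6] − [v_0,v_6] + [v_0,v_4].
As a 18×12 matrix over Z this has rank 12, with invariant factors (1,1,1,1,1,1,1,1,1,1,1,2).

Reading off H_k = ker ∂_k / im ∂_{k+1}:

  H_0: rank C_0 − rank ∂_1 = 7 − 6 = 1, and the invariant factors of ∂_1 are all 1, so H_0 = Z.
  H_1: rank ker ∂_1 − rank ∂_2 = (18 − 6) − 12 = 0, and ∂_2 has invariant factor 2 > 1, so H_1 = Z_2.
  H_2: rank ker ∂_2 − rank ∂_3 = (12 − 12) − 0 = 0, and there is no ∂_3, so H_2 = 0.

H_0 ≅ Z,  H_1 ≅ Z_2,  H_2 = 0.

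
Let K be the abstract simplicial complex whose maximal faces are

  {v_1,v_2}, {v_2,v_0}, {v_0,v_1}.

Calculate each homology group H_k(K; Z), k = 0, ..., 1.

Order the vertices as v_0 < v_1 < v_2. Listing each simplex with vertices in this order, K has dimension 1 with simplices:

  0-simplices (3): [v_0], [v_1], [v_2]
  1-simplices (3): [v_0,v_1], [v_0,v_2], [v_1,v_2]

Hence C_0 ≅ Z^3, C_1 ≅ Z^3.

Boundary ∂_1: C_1 → C_0 maps an edge to its endpoints' difference, ∂[p,q] = q − p. For instance
  ∂[v_0,v_2] = [v_2] − [v_0].
The 3×3 boundary matrix has rank 2 and Smith normal form diag(1,1).

Reading off H_k = ker ∂_k / im ∂_{k+1}:

  H_0: rank C_0 − rank ∂_1 = 3 − 2 = 1, and the invariant factors of ∂_1 are all 1, so H_0 = Z.
  H_1: rank ker ∂_1 − rank ∂_2 = (3 − 2) − 0 = 1, and there is no ∂_2, so H_1 = Z.

As a check, the Euler characteristic is 3 − 3 = 0, which agrees with 1 − 1 = 0.
(K is a triangulation of the circle S^1.)

H_0 ≅ Z,  H_1 ≅ Z.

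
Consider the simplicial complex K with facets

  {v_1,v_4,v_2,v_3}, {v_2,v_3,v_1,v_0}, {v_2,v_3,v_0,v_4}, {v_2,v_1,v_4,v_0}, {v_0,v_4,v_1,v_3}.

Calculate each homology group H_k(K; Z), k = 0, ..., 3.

H_0 ≅ Z,  H_1 = 0,  H_2 = 0,  H_3 ≅ Z.

K has 5 vertices, 10 edges, 10 triangles, 5 3-simplices.
rank ∂_0 = 0, rank ∂_1 = 4 ⇒ b_0 = 5 − 0 − 4 = 1; all invariant factors of ∂_1 are 1 so no torsion. So H_0 ≅ Z.
rank ∂_1 = 4, rank ∂_2 = 6 ⇒ b_1 = 10 − 4 − 6 = 0; all invariant factors of ∂_2 are 1 so no torsion. So H_1 ≅ 0.
rank ∂_2 = 6, rank ∂_3 = 4 ⇒ b_2 = 10 − 6 − 4 = 0; all invariant factors of ∂_3 are 1 so no torsion. So H_2 ≅ 0.
rank ∂_3 = 4, rank ∂_4 = 0 ⇒ b_3 = 5 − 4 − 0 = 1. So H_3 ≅ Z.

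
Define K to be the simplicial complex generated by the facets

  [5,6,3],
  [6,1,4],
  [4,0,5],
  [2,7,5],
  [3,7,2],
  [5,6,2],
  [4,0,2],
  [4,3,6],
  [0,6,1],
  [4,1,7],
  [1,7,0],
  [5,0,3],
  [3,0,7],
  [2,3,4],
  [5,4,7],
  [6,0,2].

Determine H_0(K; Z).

H_0 = Z.

We work with the vertex ordering 0 < 1 < 2 < 3 < 4 < 5 < 6 < 7. The simplices of K, each written with vertices in increasing order, are:

  0-simplices (8): [0], [1], [2], [3], [4], [5], [6], [7]
  1-simplices (24): (24 of them)
  2-simplices (16): [0,1,6], [0,1,7], [0,2,4], [0,2,6], [0,3,5], [0,3,7], [0,4,5], [1,4,6], [1,4,7], [2,3,4], [2,3,7], [2,5,6], [2,5,7], [3,4,6], [3,5,6], [4,5,7]

giving chain groups C_0 ≅ Z^8, C_1 ≅ Z^24, C_2 ≅ Z^16.

The boundary map ∂_1: C_1 → C_0 sends each edge [p,q] (with p < q) to q − p. For instance
  ∂[0,1] = [1] − [0].
This gives a 8×24 integer matrix of rank 7; reducing to Smith normal form yields diagonal entries (1,1,1,1,1,1,1).

∂_2: C_2 → C_1 maps a triangle to the signed sum of its edges. For instance
  ∂[3,5,6] = [5,6] − [3,6] + [3,5],
  ∂[0,1,6] = [1,6] − [0,6] + [0,1].
This gives a 24×16 integer matrix of rank 15; reducing to Smith normal form yields diagonal entries (1,1,1,1,1,1,1,1,1,1,1,1,1,1,1).

Now H_k = ker ∂_k / im ∂_{k+1}, so:

  H_0: rank C_0 − rank ∂_1 = 8 − 7 = 1, and the invariant factors of ∂_1 are all 1, so H_0 ≅ Z.

(K is a triangulation of the torus T^2.)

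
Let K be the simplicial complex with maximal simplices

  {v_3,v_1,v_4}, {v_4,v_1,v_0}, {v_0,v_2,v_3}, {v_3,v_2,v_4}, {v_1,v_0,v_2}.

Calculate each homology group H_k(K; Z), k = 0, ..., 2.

H_0 ≅ Z,  H_1 ≅ Z,  H_2 = 0.

Take the total order v_0 < v_1 < v_2 < v_3 < v_4 on the vertex set. Then K (dimension 2) consists of the simplices:

  0-simplices (5): [v_0], [v_1], [v_2], [v_3], [v_4]
  1-simplices (10): [v_0,v_1], [v_0,v_2], [v_0,v_3], [v_0,v_4], [v_1,v_2], [v_1,v_3], [v_1,v_4], [v_2,v_3], [v_2,v_4], [v_3,v_4]
  2-simplices (5): [v_0,v_1,v_2], [v_0,v_1,v_4], [v_0,v_2,v_3], [v_1,v_3,v_4], [v_2,v_3,v_4]

giving chain groups C_0 ≅ Z^5, C_1 ≅ Z^10, C_2 ≅ Z^5.

∂_1: C_1 → C_0 maps an edge to its endpoints' difference, ∂[p,q] = q − p. For instance
  ∂[v_1,v_4] = [v_4] − [v_1].
This gives a 5×10 integer matrix of rank 4; reducing to Smith normal form yields diagonal entries (1,1,1,1).

∂_2: C_2 → C_1 maps a triangle to the signed sum of its edges. For instance
  ∂[v_2,v_3,v_4] = [v_3,v_4] − [v_2,v_4] + [v_2,v_3],
  ∂[v_0,v_1,v_4] = [v_1,v_4] − [v_0,v_4] + [v_0,v_1].
The 10×5 boundary matrix has rank 5 and Smith normal form diag(1,1,1,1,1).

Computing H_k = (kernel of ∂_k) / (image of ∂_{k+1}):

  H_0: rank C_0 − rank ∂_1 = 5 − 4 = 1, and the invariant factors of ∂_1 are all 1, so H_0 ≅ Z.
  H_1: rank ker ∂_1 − rank ∂_2 = (10 − 4) − 5 = 1, and the invariant factors of ∂_2 are all 1, so H_1 ≅ Z.
  H_2: rank ker ∂_2 − rank ∂_3 = (5 − 5) − 0 = 0, and there is no ∂_3, so H_2 ≅ 0.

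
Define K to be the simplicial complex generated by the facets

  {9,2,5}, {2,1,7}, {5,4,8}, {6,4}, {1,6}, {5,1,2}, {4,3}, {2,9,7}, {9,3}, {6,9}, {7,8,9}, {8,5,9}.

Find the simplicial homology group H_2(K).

We work with the vertex ordering 1 < 2 < 3 < 4 < 5 < 6 < 7 < 8 < 9. The simplices of K, each written with vertices in increasing order, are:

  0-simplices (9): [1], [2], [3], [4], [5], [6], [7], [8], [9]
  1-simplices (18): [1,2], [1,5], [1,6], [1,7], [2,5], [2,7], [2,9], [3,4], [3,9], [4,5], [4,6], [4,8], [5,8], [5,9], [6,9], [7,8], [7,9], [8,9]
  2-simplices (7): [1,2,5], [1,2,7], [2,5,9], [2,7,9], [4,5,8], [5,8,9], [7,8,9]

giving chain groups C_0 ≅ Z^9, C_1 ≅ Z^18, C_2 ≅ Z^7.

Boundary ∂_1: C_1 → C_0 is given by ∂[p,q] = [q] − [p]. For instance
  ∂[1,7] = [7] − [1].
This gives a 9×18 integer matrix of rank 8; reducing to Smith normal form yields diagonal entries (1,1,1,1,1,1,1,1).

Boundary ∂_2: C_2 → C_1 sends each 2-simplex [p,q,r] to [q,r] − [p,r] + [p,q]. For instance
  ∂[7,8,9] = [8,9] − [7,9] + [7,8],
  ∂[4,5,8] = [5,8] − [4,8] + [4,5].
The 18×7 boundary matrix has rank 7 and Smith normal form diag(1,1,1,1,1,1,1).

From H_k ≅ ker(∂_k) / im(∂_{k+1}) we obtain:

  H_2: rank ker ∂_2 − rank ∂_3 = (7 − 7) − 0 = 0, and there is no ∂_3, so H_2 ≅ 0.

H_2 = 0.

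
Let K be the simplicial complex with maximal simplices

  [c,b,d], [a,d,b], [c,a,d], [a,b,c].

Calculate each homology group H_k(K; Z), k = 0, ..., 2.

H_0 ≅ Z,  H_1 = 0,  H_2 ≅ Z.

Order the vertices as a < b < c < d. Listing each simplex with vertices in this order, K has dimension 2 with simplices:

  0-simplices (4): a, b, c, d
  1-simplices (6): ab, ac, ad, bc, bd, cd
  2-simplices (4): abc, abd, acd, bcd

so the chain groups are C_0 ≅ Z^4, C_1 ≅ Z^6, C_2 ≅ Z^4.

The boundary map ∂_1: C_1 → C_0 maps an edge to its endpoints' difference, ∂[p,q] = q − p. For instance
  ∂ad = d − a.
This gives a 4×6 integer matrix of rank 3; reducing to Smith normal form yields diagonal entries (1,1,1).

The boundary map ∂_2: C_2 → C_1 maps a triangle to the signed sum of its edges. For instance
  ∂acd = cd − ad + ac,
  ∂abc = bc − ac + ab.
As a 6×4 matrix over Z this has rank 3, with invariant factors (1,1,1).

From H_k ≅ ker(∂_k) / im(∂_{k+1}) we obtain:

  H_0: rank C_0 − rank ∂_1 = 4 − 3 = 1, and the invariant factors of ∂_1 are all 1, so H_0 ≅ Z.
  H_1: rank ker ∂_1 − rank ∂_2 = (6 − 3) − 3 = 0, and the invariant factors of ∂_2 are all 1, so H_1 ≅ 0.
  H_2: rank ker ∂_2 − rank ∂_3 = (4 − 3) − 0 = 1, and there is no ∂_3, so H_2 ≅ Z.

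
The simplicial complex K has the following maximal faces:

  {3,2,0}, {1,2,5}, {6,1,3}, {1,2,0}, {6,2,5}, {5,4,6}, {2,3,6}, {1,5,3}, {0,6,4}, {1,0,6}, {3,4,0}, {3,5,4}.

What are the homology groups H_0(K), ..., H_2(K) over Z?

H_0 = Z,  H_1 = Z/2,  H_2 = 0.

Order the vertices as 0 < 1 < 2 < 3 < 4 < 5 < 6. Listing each simplex with vertices in this order, K has dimension 2 with simplices:

  0-simplices (7): [0], [1], [2], [3], [4], [5], [6]
  1-simplices (18): [0,1], [0,2], [0,3], [0,4], [0,6], [1,2], [1,3], [1,5], [1,6], [2,3], [2,5], [2,6], [3,4], [3,5], [3,6], [4,5], [4,6], [5,6]
  2-simplices (12): [0,1,2], [0,1,6], [0,2,3], [0,3,4], [0,4,6], [1,2,5], [1,3,5], [1,3,6], [2,3,6], [2,5,6], [3,4,5], [4,5,6]

Hence C_0 ≅ Z^7, C_1 ≅ Z^18, C_2 ≅ Z^12.

∂_1: C_1 → C_0 maps an edge to its endpoints' difference, ∂[p,q] = q − p.
This gives a 7×18 integer matrix of rank 6; reducing to Smith normal form yields diagonal entries (1,1,1,1,1,1).

The boundary map ∂_2: C_2 → C_1 maps a triangle to the signed sum of its edges. For instance
  ∂[1,3,6] = [3,6] − [1,6] + [1,3],
  ∂[0,4,6] = [4,6] − [0,6] + [0,4].
The 18×12 boundary matrix has rank 12 and Smith normal form diag(1,1,1,1,1,1,1,1,1,1,1,2).

Now H_k = ker ∂_k / im ∂_{k+1}, so:

  H_0: rank C_0 − rank ∂_1 = 7 − 6 = 1, and the invariant factors of ∂_1 are all 1, so H_0 ≅ Z.
  H_1: rank ker ∂_1 − rank ∂_2 = (18 − 6) − 12 = 0, and ∂_2 has invariant factor 2 > 1, so H_1 ≅ Z/2.
  H_2: rank ker ∂_2 − rank ∂_3 = (12 − 12) − 0 = 0, and there is no ∂_3, so H_2 ≅ 0.

(K is a triangulation of the real projective plane RP^2.)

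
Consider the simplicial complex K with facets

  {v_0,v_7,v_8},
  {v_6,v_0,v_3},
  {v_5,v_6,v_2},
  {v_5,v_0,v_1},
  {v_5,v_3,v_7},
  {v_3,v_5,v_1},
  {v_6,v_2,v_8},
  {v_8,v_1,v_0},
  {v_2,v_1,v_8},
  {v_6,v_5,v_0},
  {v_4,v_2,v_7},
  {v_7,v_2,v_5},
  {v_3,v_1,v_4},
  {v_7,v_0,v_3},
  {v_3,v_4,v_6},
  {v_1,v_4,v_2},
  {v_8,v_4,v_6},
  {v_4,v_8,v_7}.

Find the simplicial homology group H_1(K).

Order the vertices as v_0 < v_1 < v_2 < v_3 < v_4 < v_5 < v_6 < v_7 < v_8. Listing each simplex with vertices in this order, K has dimension 2 with simplices:

  0-simplices (9): [v_0], [v_1], [v_2], [v_3], [v_4], [v_5], [v_6], [v_7], [v_8]
  1-simplices (27): (27 of them)
  2-simplices (18): (18 of them)

Hence C_0 ≅ Z^9, C_1 ≅ Z^27, C_2 ≅ Z^18.

The boundary map ∂_1: C_1 → C_0 maps an edge to its endpoints' difference, ∂[p,q] = q − p. For instance
  ∂[v_1,v_8] = [v_8] − [v_1].
The resulting 9×27 matrix has rank 8, and its Smith normal form has invariant factors (1,1,1,1,1,1,1,1).

Boundary ∂_2: C_2 → C_1 acts by ∂[p,q,r] = [q,r] − [p,r] + [p,q]. For instance
  ∂[v_2,v_6,v_8] = [v_6,v_8] − [v_2,v_8] + [v_2,v_6],
  ∂[v_2,v_5,v_7] = [v_5,v_7] − [v_2,v_7] + [v_2,v_5].
As a 27×18 matrix over Z this has rank 18, with invariant factors (1,1,1,1,1,1,1,1,1,1,1,1,1,1,1,1,1,2).

Now H_k = ker ∂_k / im ∂_{k+1}, so:

  H_1: rank ker ∂_1 − rank ∂_2 = (27 − 8) − 18 = 1, and ∂_2 has invariant factor 2 > 1, so H_1 ≅ Z ⊕ Z/2Z.

H_1 = Z ⊕ Z/2Z.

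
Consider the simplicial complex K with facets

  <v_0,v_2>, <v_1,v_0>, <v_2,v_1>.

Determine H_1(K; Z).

Fix the vertex order v_0 < v_1 < v_2 and write every simplex with vertices in increasing order. Then dim K = 1 and the simplices of K are:

  0-simplices (3): [v_0], [v_1], [v_2]
  1-simplices (3): [v_0,v_1], [v_0,v_2], [v_1,v_2]

giving chain groups C_0 ≅ Z^3, C_1 ≅ Z^3.

The boundary map ∂_1: C_1 → C_0 is given by ∂[p,q] = [q] − [p]. For instance
  ∂[v_0,v_1] = [v_1] − [v_0].
This gives a 3×3 integer matrix of rank 2; reducing to Smith normal form yields diagonal entries (1,1).

Computing H_k = (kernel of ∂_k) / (image of ∂_{k+1}):

  H_1: rank ker ∂_1 − rank ∂_2 = (3 − 2) − 0 = 1, and there is no ∂_2, so H_1 = Z.

(K is a triangulation of the circle S^1.)

H_1 ≅ Z.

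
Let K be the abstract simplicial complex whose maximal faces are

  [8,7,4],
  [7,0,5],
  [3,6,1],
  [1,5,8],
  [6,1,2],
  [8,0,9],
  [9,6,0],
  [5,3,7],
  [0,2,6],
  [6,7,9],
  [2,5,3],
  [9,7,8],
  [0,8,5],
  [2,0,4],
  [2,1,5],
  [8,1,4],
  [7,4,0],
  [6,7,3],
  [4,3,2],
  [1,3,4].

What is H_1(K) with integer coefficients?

H_1 = Z ⊕ Z/2.

K has 10 vertices, 30 edges, 20 triangles.
rank ∂_1 = 9, rank ∂_2 = 20 ⇒ b_1 = 30 − 9 − 20 = 1; ∂_2 has invariant factor(s) [2] giving torsion. So H_1 = Z ⊕ Z/2.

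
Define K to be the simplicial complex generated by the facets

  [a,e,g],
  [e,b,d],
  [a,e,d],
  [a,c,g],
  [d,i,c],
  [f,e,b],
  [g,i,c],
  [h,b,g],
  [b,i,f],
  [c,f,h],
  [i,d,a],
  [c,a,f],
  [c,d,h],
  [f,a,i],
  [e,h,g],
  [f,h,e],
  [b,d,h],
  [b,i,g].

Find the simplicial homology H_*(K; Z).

H_0 = Z,  H_1 = Z ⊕ Z/2,  H_2 = 0.

K has 9 vertices, 27 edges, 18 triangles.
rank ∂_0 = 0, rank ∂_1 = 8 ⇒ b_0 = 9 − 0 − 8 = 1; all invariant factors of ∂_1 are 1 so no torsion. So H_0 ≅ Z.
rank ∂_1 = 8, rank ∂_2 = 18 ⇒ b_1 = 27 − 8 − 18 = 1; ∂_2 has invariant factor(s) [2] giving torsion. So H_1 ≅ Z ⊕ Z/2.
rank ∂_2 = 18, rank ∂_3 = 0 ⇒ b_2 = 18 − 18 − 0 = 0. So H_2 ≅ 0.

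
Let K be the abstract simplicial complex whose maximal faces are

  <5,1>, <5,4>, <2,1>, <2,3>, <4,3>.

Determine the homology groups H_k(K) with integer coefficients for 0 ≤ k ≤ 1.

Order the vertices as 1 < 2 < 3 < 4 < 5. Listing each simplex with vertices in this order, K has dimension 1 with simplices:

  0-simplices (5): [1], [2], [3], [4], [5]
  1-simplices (5): [1,2], [1,5], [2,3], [3,4], [4,5]

giving chain groups C_0 ≅ Z^5, C_1 ≅ Z^5.

∂_1: C_1 → C_0 maps an edge to its endpoints' difference, ∂[p,q] = q − p. For instance
  ∂[2,3] = [3] − [2].
The resulting 5×5 matrix has rank 4, and its Smith normal form has invariant factors (1,1,1,1).

Computing H_k = (kernel of ∂_k) / (image of ∂_{k+1}):

  H_0: rank C_0 − rank ∂_1 = 5 − 4 = 1, and the invariant factors of ∂_1 are all 1, so H_0 = Z.
  H_1: rank ker ∂_1 − rank ∂_2 = (5 − 4) − 0 = 1, and there is no ∂_2, so H_1 = Z.

As a check, the Euler characteristic is 5 − 5 = 0, which agrees with 1 − 1 = 0.

H_0 ≅ Z,  H_1 ≅ Z.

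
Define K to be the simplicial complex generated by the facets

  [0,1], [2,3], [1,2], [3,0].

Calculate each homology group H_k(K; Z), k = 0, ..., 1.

Order the vertices as 0 < 1 < 2 < 3. Listing each simplex with vertices in this order, K has dimension 1 with simplices:

  0-simplices (4): [0], [1], [2], [3]
  1-simplices (4): [0,1], [0,3], [1,2], [2,3]

so the chain groups are C_0 ≅ Z^4, C_1 ≅ Z^4.

The boundary map ∂_1: C_1 → C_0 is given by ∂[p,q] = [q] − [p]. For instance
  ∂[2,3] = [3] − [2].
The 4×4 boundary matrix has rank 3 and Smith normal form diag(1,1,1).

Computing H_k = (kernel of ∂_k) / (image of ∂_{k+1}):

  H_0: rank C_0 − rank ∂_1 = 4 − 3 = 1, and the invariant factors of ∂_1 are all 1, so H_0 = Z.
  H_1: rank ker ∂_1 − rank ∂_2 = (4 − 3) − 0 = 1, and there is no ∂_2, so H_1 = Z.

As a check, the Euler characteristic is 4 − 4 = 0, which agrees with 1 − 1 = 0.

H_0 ≅ Z,  H_1 ≅ Z.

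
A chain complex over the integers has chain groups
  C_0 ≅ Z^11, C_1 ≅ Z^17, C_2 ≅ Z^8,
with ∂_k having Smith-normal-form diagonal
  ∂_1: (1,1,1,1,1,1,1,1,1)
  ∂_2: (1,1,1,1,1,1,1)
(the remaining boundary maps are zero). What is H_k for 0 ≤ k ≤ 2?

H_0: b_0 = 11 − 0 − 9 = 2; torsion from ∂_1 factors > 1: none. So H_0 ≅ Z^2.
H_1: b_1 = 17 − 9 − 7 = 1; torsion from ∂_2 factors > 1: none. So H_1 ≅ Z.
H_2: b_2 = 8 − 7 − 0 = 1; torsion from ∂_3 factors > 1: none. So H_2 ≅ Z.

H_0 ≅ Z^2,  H_1 ≅ Z,  H_2 ≅ Z.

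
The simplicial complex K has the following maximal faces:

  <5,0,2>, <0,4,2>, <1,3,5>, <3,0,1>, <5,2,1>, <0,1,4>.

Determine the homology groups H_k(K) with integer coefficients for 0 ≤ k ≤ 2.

Take the total order 0 < 1 < 2 < 3 < 4 < 5 on the vertex set. Then K (dimension 2) consists of the simplices:

  0-simplices (6): [0], [1], [2], [3], [4], [5]
  1-simplices (12): [0,1], [0,2], [0,3], [0,4], [0,5], [1,2], [1,3], [1,4], [1,5], [2,4], [2,5], [3,5]
  2-simplices (6): [0,1,3], [0,1,4], [0,2,4], [0,2,5], [1,2,5], [1,3,5]

Hence C_0 ≅ Z^6, C_1 ≅ Z^12, C_2 ≅ Z^6.

Boundary ∂_1: C_1 → C_0 sends each edge [p,q] (with p < q) to q − p. For instance
  ∂[3,5] = [5] − [3].
The resulting 6×12 matrix has rank 5, and its Smith normal form has invariant factors (1,1,1,1,1).

Boundary ∂_2: C_2 → C_1 acts by ∂[p,q,r] = [q,r] − [p,r] + [p,q]. For instance
  ∂[1,2,5] = [2,5] − [1,5] + [1,2],
  ∂[1,3,5] = [3,5] − [1,5] + [1,3].
The resulting 12×6 matrix has rank 6, and its Smith normal form has invariant factors (1,1,1,1,1,1).

From H_k ≅ ker(∂_k) / im(∂_{k+1}) we obtain:

  H_0: rank C_0 − rank ∂_1 = 6 − 5 = 1, and the invariant factors of ∂_1 are all 1, so H_0 = Z.
  H_1: rank ker ∂_1 − rank ∂_2 = (12 − 5) − 6 = 1, and the invariant factors of ∂_2 are all 1, so H_1 = Z.
  H_2: rank ker ∂_2 − rank ∂_3 = (6 − 6) − 0 = 0, and there is no ∂_3, so H_2 = 0.

(K is a triangulation of the cylinder S^1 x I.)

H_0 = Z,  H_1 = Z,  H_2 = 0.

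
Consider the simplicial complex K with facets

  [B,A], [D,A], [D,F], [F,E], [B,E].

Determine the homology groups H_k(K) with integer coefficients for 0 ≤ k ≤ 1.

We work with the vertex ordering A < B < D < E < F. The simplices of K, each written with vertices in increasing order, are:

  0-simplices (5): A, B, D, E, F
  1-simplices (5): AB, AD, BE, DF, EF

Hence C_0 ≅ Z^5, C_1 ≅ Z^5.

The boundary map ∂_1: C_1 → C_0 is given by ∂[p,q] = [q] − [p].
As a 5×5 matrix over Z this has rank 4, with invariant factors (1,1,1,1).

Reading off H_k = ker ∂_k / im ∂_{k+1}:

  H_0: rank C_0 − rank ∂_1 = 5 − 4 = 1, and the invariant factors of ∂_1 are all 1, so H_0 = Z.
  H_1: rank ker ∂_1 − rank ∂_2 = (5 − 4) − 0 = 1, and there is no ∂_2, so H_1 = Z.

As a check, the Euler characteristic is 5 − 5 = 0, which agrees with 1 − 1 = 0.
(K is a triangulation of the circle S^1.)

H_0 = Z,  H_1 = Z.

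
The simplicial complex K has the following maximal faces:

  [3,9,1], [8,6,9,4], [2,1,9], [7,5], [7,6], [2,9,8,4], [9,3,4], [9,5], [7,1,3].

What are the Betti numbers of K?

We work with the vertex ordering 1 < 2 < 3 < 4 < 5 < 6 < 7 < 8 < 9. The simplices of K, each written with vertices in increasing order, are:

  0-simplices (9): [1], [2], [3], [4], [5], [6], [7], [8], [9]
  1-simplices (19): [1,2], [1,3], [1,7], [1,9], [2,4], [2,8], [2,9], [3,4], [3,7], [3,9], [4,6], [4,8], [4,9], [5,7], [5,9], [6,7], [6,8], [6,9], [8,9]
  2-simplices (11): [1,2,9], [1,3,7], [1,3,9], [2,4,8], [2,4,9], [2,8,9], [3,4,9], [4,6,8], [4,6,9], [4,8,9], [6,8,9]
  3-simplices (2): [2,4,8,9], [4,6,8,9]

giving chain groups C_0 ≅ Z^9, C_1 ≅ Z^19, C_2 ≅ Z^11, C_3 ≅ Z^2.

∂_1: C_1 → C_0 sends each edge [p,q] (with p < q) to q − p.
The resulting 9×19 matrix has rank 8, and its Smith normal form has invariant factors (1,1,1,1,1,1,1,1).

The boundary map ∂_2: C_2 → C_1 sends each 2-simplex [p,q,r] to [q,r] − [p,r] + [p,q]. For instance
  ∂[6,8,9] = [8,9] − [6,9] + [6,8],
  ∂[4,6,8] = [6,8] − [4,8] + [4,6].
The 19×11 boundary matrix has rank 9 and Smith normal form diag(1,1,1,1,1,1,1,1,1).

Boundary ∂_3: C_3 → C_2 sends each 3-simplex σ to the alternating sum Σ_i (−1)^i (σ with its i-th vertex removed). For instance
  ∂[4,6,8,9] = [6,8,9] − [4,8,9] + [4,6,9] − [4,6,8],
  ∂[2,4,8,9] = [4,8,9] − [2,8,9] + [2,4,9] − [2,4,8].
This gives a 11×2 integer matrix of rank 2; reducing to Smith normal form yields diagonal entries (1,1).

From H_k ≅ ker(∂_k) / im(∂_{k+1}) we obtain:

  H_0: rank C_0 − rank ∂_1 = 9 − 8 = 1, and the invariant factors of ∂_1 are all 1, so H_0 ≅ Z.
  H_1: rank ker ∂_1 − rank ∂_2 = (19 − 8) − 9 = 2, and the invariant factors of ∂_2 are all 1, so H_1 ≅ Z^2.
  H_2: rank ker ∂_2 − rank ∂_3 = (11 − 9) − 2 = 0, and the invariant factors of ∂_3 are all 1, so H_2 ≅ 0.
  H_3: rank ker ∂_3 − rank ∂_4 = (2 − 2) − 0 = 0, and there is no ∂_4, so H_3 ≅ 0.

As a check, the Euler characteristic is 9 − 19 + 11 − 2 = -1, which agrees with 1 − 2 + 0 − 0 = -1.

Hence the Betti numbers are b_0 = 1, b_1 = 2, b_2 = 0, b_3 = 0.

b_0 = 1, b_1 = 2, b_2 = 0, b_3 = 0.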